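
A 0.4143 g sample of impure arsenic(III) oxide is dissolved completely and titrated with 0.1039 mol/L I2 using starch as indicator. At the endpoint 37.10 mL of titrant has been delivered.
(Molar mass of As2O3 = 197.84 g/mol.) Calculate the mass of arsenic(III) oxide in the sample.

0.3813 g

As2O3 + 2 I2 + 2 H2O → As2O5 + 4 HI
n(I2) = 0.03710 L × 0.1039 mol/L = 3.855 × 10^-3 mol
From the 1:2 ratio, n(As2O3) = 1/2 × 3.855 × 10^-3 = 1.927 × 10^-3 mol
mass of As2O3 = 1.927 × 10^-3 × 197.84 g/mol = 0.3813 g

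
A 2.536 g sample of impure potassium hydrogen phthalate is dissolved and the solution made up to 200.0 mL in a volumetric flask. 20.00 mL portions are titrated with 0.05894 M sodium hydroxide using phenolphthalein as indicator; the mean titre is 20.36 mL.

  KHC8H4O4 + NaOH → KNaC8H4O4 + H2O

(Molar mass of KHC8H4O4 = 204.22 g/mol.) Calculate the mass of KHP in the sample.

n(NaOH) per titration = 0.02036 × 0.05894 = 1.200 × 10^-3 mol
n(KHC8H4O4) in each aliquot = 1.200 × 10^-3 mol (1:1 ratio)
n(KHC8H4O4) in the whole flask = 1.200 × 10^-3 × 200.0/20.00 = 0.01200 mol
mass of KHC8H4O4 = 0.01200 × 204.22 = 2.451 g

2.451 g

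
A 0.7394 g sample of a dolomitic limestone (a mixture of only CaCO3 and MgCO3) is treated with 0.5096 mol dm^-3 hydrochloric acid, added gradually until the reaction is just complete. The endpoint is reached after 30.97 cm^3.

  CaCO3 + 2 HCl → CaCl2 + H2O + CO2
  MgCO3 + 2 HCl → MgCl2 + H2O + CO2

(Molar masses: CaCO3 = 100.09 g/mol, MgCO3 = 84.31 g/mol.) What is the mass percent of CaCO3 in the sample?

n(HCl) = 0.03097 × 0.5096 = 0.01578 mol
Let x = n(CaCO3), y = n(MgCO3).
Titrant: 2x + 2y = 0.01578;  mass: 100.09x + 84.31y = 0.7394
Solving, x = 4.696 × 10^-3 mol, y = 3.196 × 10^-3 mol
mass of CaCO3 = 4.696 × 10^-3 × 100.09 = 0.4700 g
% CaCO3 = 0.4700 / 0.7394 × 100 = 63.56 %

63.56 %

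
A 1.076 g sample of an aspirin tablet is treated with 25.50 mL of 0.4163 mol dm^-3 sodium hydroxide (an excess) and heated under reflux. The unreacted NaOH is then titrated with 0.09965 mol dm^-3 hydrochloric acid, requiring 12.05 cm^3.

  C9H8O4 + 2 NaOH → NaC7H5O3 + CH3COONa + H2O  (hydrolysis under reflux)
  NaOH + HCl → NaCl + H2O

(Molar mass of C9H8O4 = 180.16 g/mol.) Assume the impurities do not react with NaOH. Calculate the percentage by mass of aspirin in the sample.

n(NaOH) added = 0.02550 × 0.4163 = 0.01062 mol
n(HCl) used in back-titration = 0.01205 × 0.09965 = 1.201 × 10^-3 mol
n(NaOH) left over = 1.201 × 10^-3 mol (1:1 ratio)
n(NaOH) consumed by analyte = 0.01062 − 1.201 × 10^-3 = 9.415 × 10^-3 mol
From the 1:2 ratio, n(C9H8O4) = 1/2 × 9.415 × 10^-3 = 4.707 × 10^-3 mol
mass of C9H8O4 = 4.707 × 10^-3 × 180.16 = 0.8481 g
% C9H8O4 = 0.8481 / 1.076 × 100 = 78.82 %

78.82 %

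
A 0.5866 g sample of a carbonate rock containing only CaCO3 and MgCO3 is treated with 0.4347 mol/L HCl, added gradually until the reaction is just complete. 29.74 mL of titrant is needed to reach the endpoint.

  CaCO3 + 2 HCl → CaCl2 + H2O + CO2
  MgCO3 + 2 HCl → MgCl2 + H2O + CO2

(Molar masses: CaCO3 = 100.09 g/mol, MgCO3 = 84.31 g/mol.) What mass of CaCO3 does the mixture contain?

0.2640 g

n(HCl) = 0.02974 × 0.4347 = 0.01293 mol
Let x = n(CaCO3), y = n(MgCO3).
Titrant: 2x + 2y = 0.01293;  mass: 100.09x + 84.31y = 0.5866
Solving, x = 2.638 × 10^-3 mol, y = 3.826 × 10^-3 mol
mass of CaCO3 = 2.638 × 10^-3 × 100.09 = 0.2640 g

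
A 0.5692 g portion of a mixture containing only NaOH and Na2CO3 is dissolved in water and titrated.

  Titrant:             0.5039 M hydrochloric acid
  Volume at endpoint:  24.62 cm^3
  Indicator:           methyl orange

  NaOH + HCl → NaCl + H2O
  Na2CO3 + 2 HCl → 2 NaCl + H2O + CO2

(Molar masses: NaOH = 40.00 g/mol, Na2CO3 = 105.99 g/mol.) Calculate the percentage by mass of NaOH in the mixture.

n(HCl) = 0.02462 × 0.5039 = 0.01241 mol
Let x = n(NaOH), y = n(Na2CO3).
Titrant: 1x + 2y = 0.01241;  mass: 40.00x + 105.99y = 0.5692
Solving, x = 6.792 × 10^-3 mol, y = 2.807 × 10^-3 mol
mass of NaOH = 6.792 × 10^-3 × 40.00 = 0.2717 g
% NaOH = 0.2717 / 0.5692 × 100 = 47.73 %

47.73 %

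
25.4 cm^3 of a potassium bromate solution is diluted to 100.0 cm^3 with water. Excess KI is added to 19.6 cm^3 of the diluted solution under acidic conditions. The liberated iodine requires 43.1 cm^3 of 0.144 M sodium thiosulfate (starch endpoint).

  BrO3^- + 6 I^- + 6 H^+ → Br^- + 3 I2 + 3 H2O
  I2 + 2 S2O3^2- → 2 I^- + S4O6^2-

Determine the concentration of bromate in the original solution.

0.208 M

n(S2O3^2-) = 0.0431 × 0.144 = 6.21 × 10^-3 mol
n(I2) = n(S2O3^2-)/2 = 3.10 × 10^-3 mol
From the 1:3 ratio, n(BrO3^-) in the aliquot = 1/3 × 3.10 × 10^-3 = 1.03 × 10^-3 mol
[BrO3^-]_dilute = 1.03 × 10^-3 / 0.0196 = 0.0528 mol/L
[BrO3^-]_original = 0.0528 × 100.0/25.4 = 0.208 mol/L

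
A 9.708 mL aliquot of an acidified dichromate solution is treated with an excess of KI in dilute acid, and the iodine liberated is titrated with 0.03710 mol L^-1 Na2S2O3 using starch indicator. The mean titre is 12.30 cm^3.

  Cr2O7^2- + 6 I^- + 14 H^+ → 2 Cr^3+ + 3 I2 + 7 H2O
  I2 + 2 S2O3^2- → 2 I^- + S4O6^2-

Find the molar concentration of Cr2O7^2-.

0.007834 mol/L

n(S2O3^2-) = 0.01230 × 0.03710 = 4.563 × 10^-4 mol
n(I2) = n(S2O3^2-)/2 = 2.282 × 10^-4 mol
From the 1:3 ratio, n(Cr2O7^2-) in the aliquot = 1/3 × 2.282 × 10^-4 = 7.605 × 10^-5 mol
[Cr2O7^2-] = 7.605 × 10^-5 / 0.009708 = 0.007834 mol/L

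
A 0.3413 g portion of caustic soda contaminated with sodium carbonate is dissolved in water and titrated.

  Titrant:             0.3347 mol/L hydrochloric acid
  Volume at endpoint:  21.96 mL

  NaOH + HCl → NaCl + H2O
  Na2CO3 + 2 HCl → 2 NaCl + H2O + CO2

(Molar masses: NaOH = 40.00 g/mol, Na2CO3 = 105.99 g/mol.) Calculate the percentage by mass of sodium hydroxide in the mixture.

n(HCl) = 0.02196 × 0.3347 = 7.350 × 10^-3 mol
Let x = n(NaOH), y = n(Na2CO3).
Titrant: 1x + 2y = 7.350 × 10^-3;  mass: 40.00x + 105.99y = 0.3413
Solving, x = 3.710 × 10^-3 mol, y = 1.820 × 10^-3 mol
mass of NaOH = 3.710 × 10^-3 × 40.00 = 0.1484 g
% NaOH = 0.1484 / 0.3413 × 100 = 43.48 %

43.48 %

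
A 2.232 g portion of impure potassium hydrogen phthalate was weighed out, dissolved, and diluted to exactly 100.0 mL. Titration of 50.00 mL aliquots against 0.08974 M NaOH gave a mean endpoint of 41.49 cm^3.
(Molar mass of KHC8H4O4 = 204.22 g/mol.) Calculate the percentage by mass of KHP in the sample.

68.13 %

KHC8H4O4 + NaOH → KNaC8H4O4 + H2O
n(NaOH) per titration = 0.04149 × 0.08974 = 3.723 × 10^-3 mol
n(KHC8H4O4) in each aliquot = 3.723 × 10^-3 mol (1:1 ratio)
n(KHC8H4O4) in the whole flask = 3.723 × 10^-3 × 100.0/50.00 = 7.447 × 10^-3 mol
mass of KHC8H4O4 = 7.447 × 10^-3 × 204.22 = 1.521 g
% KHC8H4O4 = 1.521 / 2.232 × 100 = 68.13 %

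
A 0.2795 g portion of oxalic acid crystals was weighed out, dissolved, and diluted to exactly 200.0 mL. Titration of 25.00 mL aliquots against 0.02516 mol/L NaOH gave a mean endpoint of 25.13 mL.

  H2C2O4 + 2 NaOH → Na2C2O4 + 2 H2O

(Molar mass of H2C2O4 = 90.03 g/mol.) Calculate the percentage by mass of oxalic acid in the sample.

n(NaOH) per titration = 0.02513 × 0.02516 = 6.323 × 10^-4 mol
From the 1:2 ratio, n(H2C2O4) in each aliquot = 1/2 × 6.323 × 10^-4 = 3.161 × 10^-4 mol
n(H2C2O4) in the whole flask = 3.161 × 10^-4 × 200.0/25.00 = 2.529 × 10^-3 mol
mass of H2C2O4 = 2.529 × 10^-3 × 90.03 = 0.2277 g
% H2C2O4 = 0.2277 / 0.2795 × 100 = 81.46 %

81.46 %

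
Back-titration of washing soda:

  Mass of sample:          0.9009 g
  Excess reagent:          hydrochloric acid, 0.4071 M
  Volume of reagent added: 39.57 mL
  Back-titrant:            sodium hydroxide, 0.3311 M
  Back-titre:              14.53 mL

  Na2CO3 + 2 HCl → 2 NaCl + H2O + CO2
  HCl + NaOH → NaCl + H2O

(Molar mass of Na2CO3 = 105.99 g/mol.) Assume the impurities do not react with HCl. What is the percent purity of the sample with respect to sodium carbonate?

n(HCl) added = 0.03957 × 0.4071 = 0.01611 mol
n(NaOH) used in back-titration = 0.01453 × 0.3311 = 4.811 × 10^-3 mol
n(HCl) left over = 4.811 × 10^-3 mol (1:1 ratio)
n(HCl) consumed by analyte = 0.01611 − 4.811 × 10^-3 = 0.01130 mol
From the 1:2 ratio, n(Na2CO3) = 1/2 × 0.01130 = 5.649 × 10^-3 mol
mass of Na2CO3 = 5.649 × 10^-3 × 105.99 = 0.5987 g
% Na2CO3 = 0.5987 / 0.9009 × 100 = 66.46 %

66.46 %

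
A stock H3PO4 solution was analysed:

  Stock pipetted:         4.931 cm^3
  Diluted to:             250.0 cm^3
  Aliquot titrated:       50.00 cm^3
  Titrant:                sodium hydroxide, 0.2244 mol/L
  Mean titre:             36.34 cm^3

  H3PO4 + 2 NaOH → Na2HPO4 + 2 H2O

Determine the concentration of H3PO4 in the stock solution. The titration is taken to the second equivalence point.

4.134 mol/L

n(NaOH) = 0.03634 × 0.2244 = 8.155 × 10^-3 mol
From the 1:2 ratio, n(H3PO4) in the aliquot = 1/2 × 8.155 × 10^-3 = 4.077 × 10^-3 mol
[H3PO4]_dilute = 4.077 × 10^-3 / 0.05000 = 0.08155 mol/L
Dilution factor = 250.0 / 4.931 = 50.70
[H3PO4]_stock = 0.08155 × 50.70 = 4.134 mol/L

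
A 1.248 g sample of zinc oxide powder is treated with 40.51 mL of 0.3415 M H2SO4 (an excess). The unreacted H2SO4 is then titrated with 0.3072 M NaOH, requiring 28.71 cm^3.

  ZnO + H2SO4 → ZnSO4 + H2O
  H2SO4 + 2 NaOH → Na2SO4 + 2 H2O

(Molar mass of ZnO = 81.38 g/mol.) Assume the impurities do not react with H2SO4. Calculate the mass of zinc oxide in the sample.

n(H2SO4) added = 0.04051 × 0.3415 = 0.01383 mol
n(NaOH) used in back-titration = 0.02871 × 0.3072 = 8.820 × 10^-3 mol
From the 1:2 ratio, n(H2SO4) left over = 1/2 × 8.820 × 10^-3 = 4.410 × 10^-3 mol
n(H2SO4) consumed by analyte = 0.01383 − 4.410 × 10^-3 = 9.424 × 10^-3 mol
n(ZnO) = 9.424 × 10^-3 mol (1:1 ratio)
mass of ZnO = 9.424 × 10^-3 × 81.38 = 0.7670 g

0.7670 g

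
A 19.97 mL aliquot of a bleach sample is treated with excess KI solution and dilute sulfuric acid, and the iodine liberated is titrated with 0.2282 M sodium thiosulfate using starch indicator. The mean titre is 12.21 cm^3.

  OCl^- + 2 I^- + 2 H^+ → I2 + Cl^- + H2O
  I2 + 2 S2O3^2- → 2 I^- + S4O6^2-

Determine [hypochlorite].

0.06976 M

n(S2O3^2-) = 0.01221 × 0.2282 = 2.786 × 10^-3 mol
n(I2) = n(S2O3^2-)/2 = 1.393 × 10^-3 mol
n(OCl^-) in the aliquot = 1.393 × 10^-3 mol (1:1 ratio)
[OCl^-] = 1.393 × 10^-3 / 0.01997 = 0.06976 mol/L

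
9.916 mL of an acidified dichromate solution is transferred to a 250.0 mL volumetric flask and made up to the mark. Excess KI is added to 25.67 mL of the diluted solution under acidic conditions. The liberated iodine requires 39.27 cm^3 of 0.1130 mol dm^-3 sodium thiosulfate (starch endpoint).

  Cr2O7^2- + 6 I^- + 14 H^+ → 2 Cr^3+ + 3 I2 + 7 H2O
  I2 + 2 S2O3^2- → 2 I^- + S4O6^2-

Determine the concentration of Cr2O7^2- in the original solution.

n(S2O3^2-) = 0.03927 × 0.1130 = 4.438 × 10^-3 mol
n(I2) = n(S2O3^2-)/2 = 2.219 × 10^-3 mol
From the 1:3 ratio, n(Cr2O7^2-) in the aliquot = 1/3 × 2.219 × 10^-3 = 7.396 × 10^-4 mol
[Cr2O7^2-]_dilute = 7.396 × 10^-4 / 0.02567 = 0.02881 mol/L
[Cr2O7^2-]_original = 0.02881 × 250.0/9.916 = 0.7264 mol/L

0.7264 mol/L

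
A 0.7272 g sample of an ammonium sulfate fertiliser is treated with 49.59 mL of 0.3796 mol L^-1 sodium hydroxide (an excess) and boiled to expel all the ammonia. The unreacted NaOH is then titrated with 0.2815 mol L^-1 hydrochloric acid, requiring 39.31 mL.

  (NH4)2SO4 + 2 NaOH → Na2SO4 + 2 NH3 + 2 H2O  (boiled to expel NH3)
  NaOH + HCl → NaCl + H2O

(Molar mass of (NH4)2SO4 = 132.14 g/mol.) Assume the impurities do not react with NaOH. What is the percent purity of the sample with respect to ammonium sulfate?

n(NaOH) added = 0.04959 × 0.3796 = 0.01882 mol
n(HCl) used in back-titration = 0.03931 × 0.2815 = 0.01107 mol
n(NaOH) left over = 0.01107 mol (1:1 ratio)
n(NaOH) consumed by analyte = 0.01882 − 0.01107 = 7.759 × 10^-3 mol
From the 1:2 ratio, n((NH4)2SO4) = 1/2 × 7.759 × 10^-3 = 3.879 × 10^-3 mol
mass of (NH4)2SO4 = 3.879 × 10^-3 × 132.14 = 0.5126 g
% (NH4)2SO4 = 0.5126 / 0.7272 × 100 = 70.49 %

70.49 %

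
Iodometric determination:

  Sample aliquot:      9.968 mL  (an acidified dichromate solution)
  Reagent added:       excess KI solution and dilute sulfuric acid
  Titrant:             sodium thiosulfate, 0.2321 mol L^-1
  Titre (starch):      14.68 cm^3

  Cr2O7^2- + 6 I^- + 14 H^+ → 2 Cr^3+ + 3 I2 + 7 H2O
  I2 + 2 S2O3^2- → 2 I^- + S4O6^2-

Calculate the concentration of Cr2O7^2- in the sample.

n(S2O3^2-) = 0.01468 × 0.2321 = 3.407 × 10^-3 mol
n(I2) = n(S2O3^2-)/2 = 1.704 × 10^-3 mol
From the 1:3 ratio, n(Cr2O7^2-) in the aliquot = 1/3 × 1.704 × 10^-3 = 5.679 × 10^-4 mol
[Cr2O7^2-] = 5.679 × 10^-4 / 0.009968 = 0.05697 mol/L

0.05697 mol/L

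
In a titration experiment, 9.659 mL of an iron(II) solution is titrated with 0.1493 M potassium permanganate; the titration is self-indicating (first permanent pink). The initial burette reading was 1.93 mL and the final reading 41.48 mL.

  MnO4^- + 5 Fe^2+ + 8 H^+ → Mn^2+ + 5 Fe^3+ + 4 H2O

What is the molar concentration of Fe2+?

3.057 M

n(KMnO4) = 0.03955 L × 0.1493 mol/L = 5.905 × 10^-3 mol
From the 5:1 mole ratio, n(Fe2+) = 5/1 × 5.905 × 10^-3 = 0.02952 mol
[Fe2+] = 0.02952 mol / 0.009659 L = 3.057 mol/L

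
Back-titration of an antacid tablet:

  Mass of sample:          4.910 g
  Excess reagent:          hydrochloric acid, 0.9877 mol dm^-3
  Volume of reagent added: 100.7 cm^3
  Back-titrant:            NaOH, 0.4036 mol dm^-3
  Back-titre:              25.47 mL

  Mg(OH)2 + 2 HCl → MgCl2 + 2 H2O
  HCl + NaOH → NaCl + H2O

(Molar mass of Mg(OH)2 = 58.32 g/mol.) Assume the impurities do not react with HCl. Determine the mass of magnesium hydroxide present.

n(HCl) added = 0.1007 × 0.9877 = 0.09946 mol
n(NaOH) used in back-titration = 0.02547 × 0.4036 = 0.01028 mol
n(HCl) left over = 0.01028 mol (1:1 ratio)
n(HCl) consumed by analyte = 0.09946 − 0.01028 = 0.08918 mol
From the 1:2 ratio, n(Mg(OH)2) = 1/2 × 0.08918 = 0.04459 mol
mass of Mg(OH)2 = 0.04459 × 58.32 = 2.601 g

2.601 g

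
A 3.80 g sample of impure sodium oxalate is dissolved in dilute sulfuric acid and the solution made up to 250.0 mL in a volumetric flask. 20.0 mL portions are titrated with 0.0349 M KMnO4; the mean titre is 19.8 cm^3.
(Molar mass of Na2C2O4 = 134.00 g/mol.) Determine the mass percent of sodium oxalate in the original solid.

2 MnO4^- + 5 C2O4^2- + 16 H^+ → 2 Mn^2+ + 10 CO2 + 8 H2O
n(KMnO4) per titration = 0.0198 × 0.0349 = 6.91 × 10^-4 mol
From the 5:2 ratio, n(Na2C2O4) in each aliquot = 5/2 × 6.91 × 10^-4 = 1.73 × 10^-3 mol
n(Na2C2O4) in the whole flask = 1.73 × 10^-3 × 250.0/20.0 = 0.0216 mol
mass of Na2C2O4 = 0.0216 × 134.00 = 2.89 g
% Na2C2O4 = 2.89 / 3.80 × 100 = 76.1 %

76.1 %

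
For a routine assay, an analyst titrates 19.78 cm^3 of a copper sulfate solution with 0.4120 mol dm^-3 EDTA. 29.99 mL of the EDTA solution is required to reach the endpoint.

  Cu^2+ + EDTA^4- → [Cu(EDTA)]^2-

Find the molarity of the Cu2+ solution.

0.6247 mol/L

n(EDTA) = 0.02999 L × 0.4120 mol/L = 0.01236 mol
n(Cu2+) = 0.01236 mol (1:1 mole ratio)
[Cu2+] = 0.01236 mol / 0.01978 L = 0.6247 mol/L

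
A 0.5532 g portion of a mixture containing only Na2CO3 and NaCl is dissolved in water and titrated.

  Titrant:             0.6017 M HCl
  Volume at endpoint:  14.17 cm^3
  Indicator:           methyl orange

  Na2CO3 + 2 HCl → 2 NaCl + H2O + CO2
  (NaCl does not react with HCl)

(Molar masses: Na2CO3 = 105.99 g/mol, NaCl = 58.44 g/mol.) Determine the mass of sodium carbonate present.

n(HCl) = 0.01417 × 0.6017 = 8.526 × 10^-3 mol
Let x = n(Na2CO3), y = n(NaCl).
Titrant: 2x = 8.526 × 10^-3;  mass: 105.99x + 58.44y = 0.5532
Solving, x = 4.263 × 10^-3 mol, y = 1.734 × 10^-3 mol
mass of Na2CO3 = 4.263 × 10^-3 × 105.99 = 0.4518 g

0.4518 g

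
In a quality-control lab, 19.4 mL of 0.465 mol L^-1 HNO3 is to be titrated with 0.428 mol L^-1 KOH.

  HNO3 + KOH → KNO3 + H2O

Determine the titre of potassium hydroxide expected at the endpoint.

21.1 mL

n(HNO3) = 0.0194 L × 0.465 mol/L = 9.02 × 10^-3 mol
n(KOH) = 9.02 × 10^-3 mol (1:1 stoichiometry)
V(KOH) = 9.02 × 10^-3 mol / 0.428 mol/L = 0.0211 L = 21.1 mL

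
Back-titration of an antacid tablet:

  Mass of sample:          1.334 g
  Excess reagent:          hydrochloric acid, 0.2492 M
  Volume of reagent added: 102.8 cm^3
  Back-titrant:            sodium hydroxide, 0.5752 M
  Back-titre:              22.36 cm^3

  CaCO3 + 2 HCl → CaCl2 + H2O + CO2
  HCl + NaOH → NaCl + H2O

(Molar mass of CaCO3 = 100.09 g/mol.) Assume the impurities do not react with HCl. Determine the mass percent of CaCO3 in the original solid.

n(HCl) added = 0.1028 × 0.2492 = 0.02562 mol
n(NaOH) used in back-titration = 0.02236 × 0.5752 = 0.01286 mol
n(HCl) left over = 0.01286 mol (1:1 ratio)
n(HCl) consumed by analyte = 0.02562 − 0.01286 = 0.01276 mol
From the 1:2 ratio, n(CaCO3) = 1/2 × 0.01276 = 6.378 × 10^-3 mol
mass of CaCO3 = 6.378 × 10^-3 × 100.09 = 0.6384 g
% CaCO3 = 0.6384 / 1.334 × 100 = 47.86 %

47.86 %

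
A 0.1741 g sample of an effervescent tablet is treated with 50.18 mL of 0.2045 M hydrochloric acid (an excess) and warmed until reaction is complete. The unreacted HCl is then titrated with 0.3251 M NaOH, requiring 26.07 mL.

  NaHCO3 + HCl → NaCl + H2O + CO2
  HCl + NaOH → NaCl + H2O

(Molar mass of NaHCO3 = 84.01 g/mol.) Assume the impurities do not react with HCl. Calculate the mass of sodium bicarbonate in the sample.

0.1501 g

n(HCl) added = 0.05018 × 0.2045 = 0.01026 mol
n(NaOH) used in back-titration = 0.02607 × 0.3251 = 8.475 × 10^-3 mol
n(HCl) left over = 8.475 × 10^-3 mol (1:1 ratio)
n(HCl) consumed by analyte = 0.01026 − 8.475 × 10^-3 = 1.786 × 10^-3 mol
n(NaHCO3) = 1.786 × 10^-3 mol (1:1 ratio)
mass of NaHCO3 = 1.786 × 10^-3 × 84.01 = 0.1501 g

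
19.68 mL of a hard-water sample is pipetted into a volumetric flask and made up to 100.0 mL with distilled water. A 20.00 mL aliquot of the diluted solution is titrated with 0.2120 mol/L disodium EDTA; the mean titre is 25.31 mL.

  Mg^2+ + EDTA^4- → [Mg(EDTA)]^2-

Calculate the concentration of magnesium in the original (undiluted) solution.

1.363 mol/L

n(EDTA) = 0.02531 × 0.2120 = 5.366 × 10^-3 mol
n(Mg2+) in the aliquot = 5.366 × 10^-3 mol (1:1 ratio)
[Mg2+]_dilute = 5.366 × 10^-3 / 0.02000 = 0.2683 mol/L
Dilution factor = 100.0 / 19.68 = 5.081
[Mg2+]_stock = 0.2683 × 5.081 = 1.363 mol/L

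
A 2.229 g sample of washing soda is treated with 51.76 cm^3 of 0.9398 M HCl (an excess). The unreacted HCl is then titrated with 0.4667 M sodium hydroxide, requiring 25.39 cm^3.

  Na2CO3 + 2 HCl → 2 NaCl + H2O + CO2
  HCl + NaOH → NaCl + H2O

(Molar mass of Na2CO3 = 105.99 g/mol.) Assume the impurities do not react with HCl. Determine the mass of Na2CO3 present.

1.950 g

n(HCl) added = 0.05176 × 0.9398 = 0.04864 mol
n(NaOH) used in back-titration = 0.02539 × 0.4667 = 0.01185 mol
n(HCl) left over = 0.01185 mol (1:1 ratio)
n(HCl) consumed by analyte = 0.04864 − 0.01185 = 0.03679 mol
From the 1:2 ratio, n(Na2CO3) = 1/2 × 0.03679 = 0.01840 mol
mass of Na2CO3 = 0.01840 × 105.99 = 1.950 g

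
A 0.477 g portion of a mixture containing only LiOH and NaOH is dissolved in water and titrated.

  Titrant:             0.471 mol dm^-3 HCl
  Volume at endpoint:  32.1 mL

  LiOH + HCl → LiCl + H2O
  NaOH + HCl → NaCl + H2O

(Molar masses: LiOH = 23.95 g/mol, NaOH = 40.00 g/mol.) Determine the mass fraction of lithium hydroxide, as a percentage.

40.0 %

n(HCl) = 0.0321 × 0.471 = 0.0151 mol
Let x = n(LiOH), y = n(NaOH).
Titrant: 1x + 1y = 0.0151;  mass: 23.95x + 40.00y = 0.477
Solving, x = 7.96 × 10^-3 mol, y = 7.16 × 10^-3 mol
mass of LiOH = 7.96 × 10^-3 × 23.95 = 0.191 g
% LiOH = 0.191 / 0.477 × 100 = 40.0 %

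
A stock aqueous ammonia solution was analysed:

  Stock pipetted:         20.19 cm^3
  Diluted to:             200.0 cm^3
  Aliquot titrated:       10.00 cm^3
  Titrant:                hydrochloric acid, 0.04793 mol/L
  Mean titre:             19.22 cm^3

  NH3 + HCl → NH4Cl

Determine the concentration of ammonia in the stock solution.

0.9125 mol/L

n(HCl) = 0.01922 × 0.04793 = 9.212 × 10^-4 mol
n(NH3) in the aliquot = 9.212 × 10^-4 mol (1:1 ratio)
[NH3]_dilute = 9.212 × 10^-4 / 0.01000 = 0.09212 mol/L
Dilution factor = 200.0 / 20.19 = 9.906
[NH3]_stock = 0.09212 × 9.906 = 0.9125 mol/L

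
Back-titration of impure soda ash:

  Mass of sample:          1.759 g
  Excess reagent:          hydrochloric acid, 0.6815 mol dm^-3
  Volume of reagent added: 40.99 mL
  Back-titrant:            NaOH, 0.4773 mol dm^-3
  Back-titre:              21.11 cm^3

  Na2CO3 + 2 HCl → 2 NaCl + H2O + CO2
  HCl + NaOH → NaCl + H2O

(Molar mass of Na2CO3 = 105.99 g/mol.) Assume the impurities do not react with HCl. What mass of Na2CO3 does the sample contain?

0.9464 g

n(HCl) added = 0.04099 × 0.6815 = 0.02793 mol
n(NaOH) used in back-titration = 0.02111 × 0.4773 = 0.01008 mol
n(HCl) left over = 0.01008 mol (1:1 ratio)
n(HCl) consumed by analyte = 0.02793 − 0.01008 = 0.01786 mol
From the 1:2 ratio, n(Na2CO3) = 1/2 × 0.01786 = 8.929 × 10^-3 mol
mass of Na2CO3 = 8.929 × 10^-3 × 105.99 = 0.9464 g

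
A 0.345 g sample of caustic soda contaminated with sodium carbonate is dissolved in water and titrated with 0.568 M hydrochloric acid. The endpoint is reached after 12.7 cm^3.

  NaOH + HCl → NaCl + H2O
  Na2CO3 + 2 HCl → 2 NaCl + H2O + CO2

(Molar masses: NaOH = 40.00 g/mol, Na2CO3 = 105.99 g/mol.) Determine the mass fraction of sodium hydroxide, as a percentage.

n(HCl) = 0.0127 × 0.568 = 7.21 × 10^-3 mol
Let x = n(NaOH), y = n(Na2CO3).
Titrant: 1x + 2y = 7.21 × 10^-3;  mass: 40.00x + 105.99y = 0.345
Solving, x = 2.87 × 10^-3 mol, y = 2.17 × 10^-3 mol
mass of NaOH = 2.87 × 10^-3 × 40.00 = 0.115 g
% NaOH = 0.115 / 0.345 × 100 = 33.3 %

33.3 %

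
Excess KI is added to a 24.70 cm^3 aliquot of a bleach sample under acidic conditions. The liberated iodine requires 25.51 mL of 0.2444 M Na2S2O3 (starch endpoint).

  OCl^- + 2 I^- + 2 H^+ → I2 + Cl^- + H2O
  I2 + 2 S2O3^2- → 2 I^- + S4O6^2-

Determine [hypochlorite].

n(S2O3^2-) = 0.02551 × 0.2444 = 6.235 × 10^-3 mol
n(I2) = n(S2O3^2-)/2 = 3.117 × 10^-3 mol
n(OCl^-) in the aliquot = 3.117 × 10^-3 mol (1:1 ratio)
[OCl^-] = 3.117 × 10^-3 / 0.02470 = 0.1262 mol/L

0.1262 M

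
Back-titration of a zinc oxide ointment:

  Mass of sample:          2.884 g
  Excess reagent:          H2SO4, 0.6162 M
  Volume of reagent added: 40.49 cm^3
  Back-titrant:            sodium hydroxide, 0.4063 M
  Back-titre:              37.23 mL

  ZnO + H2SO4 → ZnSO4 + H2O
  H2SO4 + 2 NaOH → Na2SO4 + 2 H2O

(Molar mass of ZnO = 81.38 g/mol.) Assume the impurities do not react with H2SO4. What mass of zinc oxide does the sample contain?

1.415 g

n(H2SO4) added = 0.04049 × 0.6162 = 0.02495 mol
n(NaOH) used in back-titration = 0.03723 × 0.4063 = 0.01513 mol
From the 1:2 ratio, n(H2SO4) left over = 1/2 × 0.01513 = 7.563 × 10^-3 mol
n(H2SO4) consumed by analyte = 0.02495 − 7.563 × 10^-3 = 0.01739 mol
n(ZnO) = 0.01739 mol (1:1 ratio)
mass of ZnO = 0.01739 × 81.38 = 1.415 g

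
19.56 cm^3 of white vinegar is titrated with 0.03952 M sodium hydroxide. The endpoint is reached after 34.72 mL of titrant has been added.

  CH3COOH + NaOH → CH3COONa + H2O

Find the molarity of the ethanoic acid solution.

0.07015 M

n(NaOH) = 0.03472 L × 0.03952 mol/L = 1.372 × 10^-3 mol
n(CH3COOH) = 1.372 × 10^-3 mol (1:1 mole ratio)
[CH3COOH] = 1.372 × 10^-3 mol / 0.01956 L = 0.07015 mol/L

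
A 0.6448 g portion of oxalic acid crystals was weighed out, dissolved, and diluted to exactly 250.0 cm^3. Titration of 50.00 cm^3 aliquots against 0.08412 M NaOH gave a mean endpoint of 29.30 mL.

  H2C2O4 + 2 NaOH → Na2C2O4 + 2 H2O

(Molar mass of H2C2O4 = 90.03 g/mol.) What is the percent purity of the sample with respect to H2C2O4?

n(NaOH) per titration = 0.02930 × 0.08412 = 2.465 × 10^-3 mol
From the 1:2 ratio, n(H2C2O4) in each aliquot = 1/2 × 2.465 × 10^-3 = 1.232 × 10^-3 mol
n(H2C2O4) in the whole flask = 1.232 × 10^-3 × 250.0/50.00 = 6.162 × 10^-3 mol
mass of H2C2O4 = 6.162 × 10^-3 × 90.03 = 0.5547 g
% H2C2O4 = 0.5547 / 0.6448 × 100 = 86.03 %

86.03 %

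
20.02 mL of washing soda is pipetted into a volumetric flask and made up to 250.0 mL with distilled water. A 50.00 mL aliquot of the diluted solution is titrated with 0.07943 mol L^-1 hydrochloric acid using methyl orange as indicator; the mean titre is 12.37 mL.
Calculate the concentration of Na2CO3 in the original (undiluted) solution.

Na2CO3 + 2 HCl → 2 NaCl + H2O + CO2
n(HCl) = 0.01237 × 0.07943 = 9.825 × 10^-4 mol
From the 1:2 ratio, n(Na2CO3) in the aliquot = 1/2 × 9.825 × 10^-4 = 4.913 × 10^-4 mol
[Na2CO3]_dilute = 4.913 × 10^-4 / 0.05000 = 0.009825 mol/L
Dilution factor = 250.0 / 20.02 = 12.49
[Na2CO3]_stock = 0.009825 × 12.49 = 0.1227 mol/L

0.1227 mol/L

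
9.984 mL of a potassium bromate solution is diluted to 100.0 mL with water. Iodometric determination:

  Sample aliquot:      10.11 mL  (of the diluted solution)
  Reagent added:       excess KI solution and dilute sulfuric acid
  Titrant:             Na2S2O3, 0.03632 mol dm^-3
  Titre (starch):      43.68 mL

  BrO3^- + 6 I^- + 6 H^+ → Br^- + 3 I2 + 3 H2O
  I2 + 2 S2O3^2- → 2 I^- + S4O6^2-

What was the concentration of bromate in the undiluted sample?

0.2620 mol/L

n(S2O3^2-) = 0.04368 × 0.03632 = 1.586 × 10^-3 mol
n(I2) = n(S2O3^2-)/2 = 7.932 × 10^-4 mol
From the 1:3 ratio, n(BrO3^-) in the aliquot = 1/3 × 7.932 × 10^-4 = 2.644 × 10^-4 mol
[BrO3^-]_dilute = 2.644 × 10^-4 / 0.01011 = 0.02615 mol/L
[BrO3^-]_original = 0.02615 × 100.0/9.984 = 0.2620 mol/L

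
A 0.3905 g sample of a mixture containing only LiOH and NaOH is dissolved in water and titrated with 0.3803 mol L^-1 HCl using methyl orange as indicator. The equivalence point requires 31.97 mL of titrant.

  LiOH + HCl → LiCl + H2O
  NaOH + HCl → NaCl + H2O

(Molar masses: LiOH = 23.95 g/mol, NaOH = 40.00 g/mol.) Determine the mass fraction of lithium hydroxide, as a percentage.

n(HCl) = 0.03197 × 0.3803 = 0.01216 mol
Let x = n(LiOH), y = n(NaOH).
Titrant: 1x + 1y = 0.01216;  mass: 23.95x + 40.00y = 0.3905
Solving, x = 5.971 × 10^-3 mol, y = 6.188 × 10^-3 mol
mass of LiOH = 5.971 × 10^-3 × 23.95 = 0.1430 g
% LiOH = 0.1430 / 0.3905 × 100 = 36.62 %

36.62 %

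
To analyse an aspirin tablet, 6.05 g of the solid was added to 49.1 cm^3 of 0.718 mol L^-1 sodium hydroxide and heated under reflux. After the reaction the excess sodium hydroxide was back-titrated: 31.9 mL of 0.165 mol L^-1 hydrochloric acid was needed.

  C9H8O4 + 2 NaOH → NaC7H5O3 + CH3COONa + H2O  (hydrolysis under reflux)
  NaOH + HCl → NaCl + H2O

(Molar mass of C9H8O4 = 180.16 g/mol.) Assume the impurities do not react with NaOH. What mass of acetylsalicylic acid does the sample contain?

n(NaOH) added = 0.0491 × 0.718 = 0.0353 mol
n(HCl) used in back-titration = 0.0319 × 0.165 = 5.26 × 10^-3 mol
n(NaOH) left over = 5.26 × 10^-3 mol (1:1 ratio)
n(NaOH) consumed by analyte = 0.0353 − 5.26 × 10^-3 = 0.0300 mol
From the 1:2 ratio, n(C9H8O4) = 1/2 × 0.0300 = 0.0150 mol
mass of C9H8O4 = 0.0150 × 180.16 = 2.70 g

2.70 g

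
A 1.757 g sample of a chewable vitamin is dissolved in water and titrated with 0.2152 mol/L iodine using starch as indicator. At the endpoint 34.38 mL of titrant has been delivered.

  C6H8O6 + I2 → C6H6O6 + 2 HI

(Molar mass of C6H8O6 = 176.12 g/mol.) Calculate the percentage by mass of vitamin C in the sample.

n(I2) = 0.03438 L × 0.2152 mol/L = 7.399 × 10^-3 mol
n(C6H8O6) = 7.399 × 10^-3 mol (1:1 ratio)
mass of C6H8O6 = 7.399 × 10^-3 × 176.12 g/mol = 1.303 g
% C6H8O6 = 1.303 / 1.757 × 100 = 74.16 %

74.16 %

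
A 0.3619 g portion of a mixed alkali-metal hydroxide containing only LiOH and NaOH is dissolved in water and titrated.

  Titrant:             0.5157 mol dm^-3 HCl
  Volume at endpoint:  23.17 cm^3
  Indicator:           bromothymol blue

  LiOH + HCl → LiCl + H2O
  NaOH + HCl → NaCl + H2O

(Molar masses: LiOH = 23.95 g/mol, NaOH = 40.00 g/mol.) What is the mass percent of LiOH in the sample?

n(HCl) = 0.02317 × 0.5157 = 0.01195 mol
Let x = n(LiOH), y = n(NaOH).
Titrant: 1x + 1y = 0.01195;  mass: 23.95x + 40.00y = 0.3619
Solving, x = 7.231 × 10^-3 mol, y = 4.718 × 10^-3 mol
mass of LiOH = 7.231 × 10^-3 × 23.95 = 0.1732 g
% LiOH = 0.1732 / 0.3619 × 100 = 47.85 %

47.85 %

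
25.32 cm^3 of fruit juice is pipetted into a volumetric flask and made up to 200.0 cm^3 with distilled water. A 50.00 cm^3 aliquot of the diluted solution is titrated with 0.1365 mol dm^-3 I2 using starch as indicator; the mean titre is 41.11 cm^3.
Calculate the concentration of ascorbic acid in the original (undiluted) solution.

C6H8O6 + I2 → C6H6O6 + 2 HI
n(I2) = 0.04111 × 0.1365 = 5.612 × 10^-3 mol
n(C6H8O6) in the aliquot = 5.612 × 10^-3 mol (1:1 ratio)
[C6H8O6]_dilute = 5.612 × 10^-3 / 0.05000 = 0.1122 mol/L
Dilution factor = 200.0 / 25.32 = 7.899
[C6H8O6]_stock = 0.1122 × 7.899 = 0.8865 mol/L

0.8865 mol/L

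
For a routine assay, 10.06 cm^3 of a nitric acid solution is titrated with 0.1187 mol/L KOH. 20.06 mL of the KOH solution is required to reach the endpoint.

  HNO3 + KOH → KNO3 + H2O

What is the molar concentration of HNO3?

0.2367 mol/L

n(KOH) = 0.02006 L × 0.1187 mol/L = 2.381 × 10^-3 mol
n(HNO3) = 2.381 × 10^-3 mol (1:1 mole ratio)
[HNO3] = 2.381 × 10^-3 mol / 0.01006 L = 0.2367 mol/L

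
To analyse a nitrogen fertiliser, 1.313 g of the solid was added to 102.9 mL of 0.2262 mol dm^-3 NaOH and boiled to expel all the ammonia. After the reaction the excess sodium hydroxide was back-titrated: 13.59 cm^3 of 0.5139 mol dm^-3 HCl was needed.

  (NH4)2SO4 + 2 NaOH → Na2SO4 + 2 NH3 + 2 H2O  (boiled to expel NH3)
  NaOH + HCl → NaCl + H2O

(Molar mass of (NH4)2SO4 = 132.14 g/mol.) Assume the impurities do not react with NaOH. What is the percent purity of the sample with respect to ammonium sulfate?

81.98 %

n(NaOH) added = 0.1029 × 0.2262 = 0.02328 mol
n(HCl) used in back-titration = 0.01359 × 0.5139 = 6.984 × 10^-3 mol
n(NaOH) left over = 6.984 × 10^-3 mol (1:1 ratio)
n(NaOH) consumed by analyte = 0.02328 − 6.984 × 10^-3 = 0.01629 mol
From the 1:2 ratio, n((NH4)2SO4) = 1/2 × 0.01629 = 8.146 × 10^-3 mol
mass of (NH4)2SO4 = 8.146 × 10^-3 × 132.14 = 1.076 g
% (NH4)2SO4 = 1.076 / 1.313 × 100 = 81.98 %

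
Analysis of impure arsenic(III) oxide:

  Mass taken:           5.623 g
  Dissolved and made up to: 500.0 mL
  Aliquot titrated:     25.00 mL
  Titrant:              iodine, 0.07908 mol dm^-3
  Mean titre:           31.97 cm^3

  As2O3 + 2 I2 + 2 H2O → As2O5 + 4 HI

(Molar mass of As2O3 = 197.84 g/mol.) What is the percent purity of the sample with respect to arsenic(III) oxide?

n(I2) per titration = 0.03197 × 0.07908 = 2.528 × 10^-3 mol
From the 1:2 ratio, n(As2O3) in each aliquot = 1/2 × 2.528 × 10^-3 = 1.264 × 10^-3 mol
n(As2O3) in the whole flask = 1.264 × 10^-3 × 500.0/25.00 = 0.02528 mol
mass of As2O3 = 0.02528 × 197.84 = 5.002 g
% As2O3 = 5.002 / 5.623 × 100 = 88.95 %

88.95 %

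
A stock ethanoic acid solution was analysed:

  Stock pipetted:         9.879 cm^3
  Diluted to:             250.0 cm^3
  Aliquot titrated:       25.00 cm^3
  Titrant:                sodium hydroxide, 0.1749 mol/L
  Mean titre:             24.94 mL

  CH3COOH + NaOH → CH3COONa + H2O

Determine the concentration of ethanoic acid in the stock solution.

4.415 mol/L

n(NaOH) = 0.02494 × 0.1749 = 4.362 × 10^-3 mol
n(CH3COOH) in the aliquot = 4.362 × 10^-3 mol (1:1 ratio)
[CH3COOH]_dilute = 4.362 × 10^-3 / 0.02500 = 0.1745 mol/L
Dilution factor = 250.0 / 9.879 = 25.31
[CH3COOH]_stock = 0.1745 × 25.31 = 4.415 mol/L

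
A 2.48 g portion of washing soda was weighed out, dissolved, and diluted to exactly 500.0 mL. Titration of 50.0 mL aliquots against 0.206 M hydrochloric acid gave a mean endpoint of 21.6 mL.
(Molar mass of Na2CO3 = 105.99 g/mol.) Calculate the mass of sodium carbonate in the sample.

Na2CO3 + 2 HCl → 2 NaCl + H2O + CO2
n(HCl) per titration = 0.0216 × 0.206 = 4.45 × 10^-3 mol
From the 1:2 ratio, n(Na2CO3) in each aliquot = 1/2 × 4.45 × 10^-3 = 2.22 × 10^-3 mol
n(Na2CO3) in the whole flask = 2.22 × 10^-3 × 500.0/50.0 = 0.0222 mol
mass of Na2CO3 = 0.0222 × 105.99 = 2.36 g

2.36 g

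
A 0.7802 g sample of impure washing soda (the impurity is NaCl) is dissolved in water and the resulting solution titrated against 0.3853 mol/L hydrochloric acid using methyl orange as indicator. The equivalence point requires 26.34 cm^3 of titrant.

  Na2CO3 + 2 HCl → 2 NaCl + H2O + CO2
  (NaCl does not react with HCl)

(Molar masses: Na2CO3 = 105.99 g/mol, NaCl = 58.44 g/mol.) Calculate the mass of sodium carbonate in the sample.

0.5378 g

n(HCl) = 0.02634 × 0.3853 = 0.01015 mol
Let x = n(Na2CO3), y = n(NaCl).
Titrant: 2x = 0.01015;  mass: 105.99x + 58.44y = 0.7802
Solving, x = 5.074 × 10^-3 mol, y = 4.147 × 10^-3 mol
mass of Na2CO3 = 5.074 × 10^-3 × 105.99 = 0.5378 g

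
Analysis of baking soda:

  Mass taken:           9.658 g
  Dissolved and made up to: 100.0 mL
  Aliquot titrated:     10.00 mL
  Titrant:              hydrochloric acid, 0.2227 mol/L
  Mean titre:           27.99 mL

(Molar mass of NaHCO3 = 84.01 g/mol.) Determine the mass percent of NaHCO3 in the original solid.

54.22 %

NaHCO3 + HCl → NaCl + H2O + CO2
n(HCl) per titration = 0.02799 × 0.2227 = 6.233 × 10^-3 mol
n(NaHCO3) in each aliquot = 6.233 × 10^-3 mol (1:1 ratio)
n(NaHCO3) in the whole flask = 6.233 × 10^-3 × 100.0/10.00 = 0.06233 mol
mass of NaHCO3 = 0.06233 × 84.01 = 5.237 g
% NaHCO3 = 5.237 / 9.658 × 100 = 54.22 %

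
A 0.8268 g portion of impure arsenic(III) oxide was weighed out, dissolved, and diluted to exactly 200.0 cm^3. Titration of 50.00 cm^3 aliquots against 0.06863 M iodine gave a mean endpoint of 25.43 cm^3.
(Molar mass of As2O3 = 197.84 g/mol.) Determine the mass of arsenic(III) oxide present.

0.6906 g

As2O3 + 2 I2 + 2 H2O → As2O5 + 4 HI
n(I2) per titration = 0.02543 × 0.06863 = 1.745 × 10^-3 mol
From the 1:2 ratio, n(As2O3) in each aliquot = 1/2 × 1.745 × 10^-3 = 8.726 × 10^-4 mol
n(As2O3) in the whole flask = 8.726 × 10^-4 × 200.0/50.00 = 3.491 × 10^-3 mol
mass of As2O3 = 3.491 × 10^-3 × 197.84 = 0.6906 g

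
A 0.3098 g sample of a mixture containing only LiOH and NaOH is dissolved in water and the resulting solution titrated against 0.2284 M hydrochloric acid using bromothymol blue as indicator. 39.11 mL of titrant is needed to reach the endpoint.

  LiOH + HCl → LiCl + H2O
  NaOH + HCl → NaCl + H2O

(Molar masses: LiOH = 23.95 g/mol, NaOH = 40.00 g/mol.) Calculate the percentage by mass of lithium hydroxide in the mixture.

22.88 %

n(HCl) = 0.03911 × 0.2284 = 8.933 × 10^-3 mol
Let x = n(LiOH), y = n(NaOH).
Titrant: 1x + 1y = 8.933 × 10^-3;  mass: 23.95x + 40.00y = 0.3098
Solving, x = 2.960 × 10^-3 mol, y = 5.973 × 10^-3 mol
mass of LiOH = 2.960 × 10^-3 × 23.95 = 0.07089 g
% LiOH = 0.07089 / 0.3098 × 100 = 22.88 %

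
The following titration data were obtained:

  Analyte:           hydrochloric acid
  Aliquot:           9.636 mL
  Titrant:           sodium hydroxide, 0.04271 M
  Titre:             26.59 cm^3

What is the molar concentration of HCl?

HCl + NaOH → NaCl + H2O
n(NaOH) = 0.02659 L × 0.04271 mol/L = 1.136 × 10^-3 mol
n(HCl) = 1.136 × 10^-3 mol (1:1 mole ratio)
[HCl] = 1.136 × 10^-3 mol / 0.009636 L = 0.1179 mol/L

0.1179 M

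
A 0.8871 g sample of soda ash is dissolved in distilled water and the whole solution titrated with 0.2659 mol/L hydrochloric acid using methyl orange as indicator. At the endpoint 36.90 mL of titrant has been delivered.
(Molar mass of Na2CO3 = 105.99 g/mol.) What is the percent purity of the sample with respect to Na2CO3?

Na2CO3 + 2 HCl → 2 NaCl + H2O + CO2
n(HCl) = 0.03690 L × 0.2659 mol/L = 9.812 × 10^-3 mol
From the 1:2 ratio, n(Na2CO3) = 1/2 × 9.812 × 10^-3 = 4.906 × 10^-3 mol
mass of Na2CO3 = 4.906 × 10^-3 × 105.99 g/mol = 0.5200 g
% Na2CO3 = 0.5200 / 0.8871 × 100 = 58.61 %

58.61 %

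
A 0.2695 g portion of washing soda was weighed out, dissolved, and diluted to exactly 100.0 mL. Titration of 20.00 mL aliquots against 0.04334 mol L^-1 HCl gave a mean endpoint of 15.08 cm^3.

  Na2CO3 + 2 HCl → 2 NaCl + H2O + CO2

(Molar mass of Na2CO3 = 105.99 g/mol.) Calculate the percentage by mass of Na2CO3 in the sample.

64.26 %

n(HCl) per titration = 0.01508 × 0.04334 = 6.536 × 10^-4 mol
From the 1:2 ratio, n(Na2CO3) in each aliquot = 1/2 × 6.536 × 10^-4 = 3.268 × 10^-4 mol
n(Na2CO3) in the whole flask = 3.268 × 10^-4 × 100.0/20.00 = 1.634 × 10^-3 mol
mass of Na2CO3 = 1.634 × 10^-3 × 105.99 = 0.1732 g
% Na2CO3 = 0.1732 / 0.2695 × 100 = 64.26 %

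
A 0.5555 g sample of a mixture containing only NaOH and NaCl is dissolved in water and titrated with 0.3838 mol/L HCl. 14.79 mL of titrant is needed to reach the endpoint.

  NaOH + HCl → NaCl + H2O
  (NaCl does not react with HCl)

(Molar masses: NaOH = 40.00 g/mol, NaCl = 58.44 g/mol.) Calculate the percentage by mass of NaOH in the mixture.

n(HCl) = 0.01479 × 0.3838 = 5.676 × 10^-3 mol
Let x = n(NaOH), y = n(NaCl).
Titrant: 1x = 5.676 × 10^-3;  mass: 40.00x + 58.44y = 0.5555
Solving, x = 5.676 × 10^-3 mol, y = 5.620 × 10^-3 mol
mass of NaOH = 5.676 × 10^-3 × 40.00 = 0.2271 g
% NaOH = 0.2271 / 0.5555 × 100 = 40.87 %

40.87 %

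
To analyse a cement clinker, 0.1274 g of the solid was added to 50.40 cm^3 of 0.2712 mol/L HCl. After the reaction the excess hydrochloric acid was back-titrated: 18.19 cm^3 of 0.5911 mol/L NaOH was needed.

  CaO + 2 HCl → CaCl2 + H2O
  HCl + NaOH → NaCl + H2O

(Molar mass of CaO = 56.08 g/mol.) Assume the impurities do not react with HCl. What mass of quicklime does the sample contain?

0.08178 g

n(HCl) added = 0.05040 × 0.2712 = 0.01367 mol
n(NaOH) used in back-titration = 0.01819 × 0.5911 = 0.01075 mol
n(HCl) left over = 0.01075 mol (1:1 ratio)
n(HCl) consumed by analyte = 0.01367 − 0.01075 = 2.916 × 10^-3 mol
From the 1:2 ratio, n(CaO) = 1/2 × 2.916 × 10^-3 = 1.458 × 10^-3 mol
mass of CaO = 1.458 × 10^-3 × 56.08 = 0.08178 g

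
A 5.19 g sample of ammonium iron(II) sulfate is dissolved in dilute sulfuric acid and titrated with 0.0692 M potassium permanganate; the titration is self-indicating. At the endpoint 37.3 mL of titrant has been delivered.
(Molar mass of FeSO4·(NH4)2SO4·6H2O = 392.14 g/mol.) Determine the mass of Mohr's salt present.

MnO4^- + 5 Fe^2+ + 8 H^+ → Mn^2+ + 5 Fe^3+ + 4 H2O
n(KMnO4) = 0.0373 L × 0.0692 mol/L = 2.58 × 10^-3 mol
From the 5:1 ratio, n(FeSO4·(NH4)2SO4·6H2O) = 5/1 × 2.58 × 10^-3 = 0.0129 mol
mass of FeSO4·(NH4)2SO4·6H2O = 0.0129 × 392.14 g/mol = 5.06 g

5.06 g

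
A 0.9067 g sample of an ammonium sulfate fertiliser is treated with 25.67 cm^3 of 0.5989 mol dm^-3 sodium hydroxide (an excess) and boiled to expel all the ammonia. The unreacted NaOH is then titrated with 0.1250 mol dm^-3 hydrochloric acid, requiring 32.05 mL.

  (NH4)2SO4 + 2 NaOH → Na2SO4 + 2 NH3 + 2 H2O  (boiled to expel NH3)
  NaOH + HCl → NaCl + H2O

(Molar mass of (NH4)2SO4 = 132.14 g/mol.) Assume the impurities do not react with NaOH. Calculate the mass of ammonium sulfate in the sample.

n(NaOH) added = 0.02567 × 0.5989 = 0.01537 mol
n(HCl) used in back-titration = 0.03205 × 0.1250 = 4.006 × 10^-3 mol
n(NaOH) left over = 4.006 × 10^-3 mol (1:1 ratio)
n(NaOH) consumed by analyte = 0.01537 − 4.006 × 10^-3 = 0.01137 mol
From the 1:2 ratio, n((NH4)2SO4) = 1/2 × 0.01137 = 5.684 × 10^-3 mol
mass of (NH4)2SO4 = 5.684 × 10^-3 × 132.14 = 0.7511 g

0.7511 g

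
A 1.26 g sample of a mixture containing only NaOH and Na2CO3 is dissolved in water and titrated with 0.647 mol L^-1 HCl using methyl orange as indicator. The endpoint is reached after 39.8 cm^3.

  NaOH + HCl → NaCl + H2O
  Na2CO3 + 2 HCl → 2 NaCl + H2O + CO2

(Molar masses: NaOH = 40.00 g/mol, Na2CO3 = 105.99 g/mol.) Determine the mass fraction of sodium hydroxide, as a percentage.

n(HCl) = 0.0398 × 0.647 = 0.0258 mol
Let x = n(NaOH), y = n(Na2CO3).
Titrant: 1x + 2y = 0.0258;  mass: 40.00x + 105.99y = 1.26
Solving, x = 8.05 × 10^-3 mol, y = 8.85 × 10^-3 mol
mass of NaOH = 8.05 × 10^-3 × 40.00 = 0.322 g
% NaOH = 0.322 / 1.26 × 100 = 25.6 %

25.6 %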